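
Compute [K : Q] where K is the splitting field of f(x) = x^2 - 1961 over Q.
[K : Q] = 2

f(x) = x^2 - 1961 factors as (x - √1961)(x + √1961). The splitting field is K = Q(√1961). Since 1961 is squarefree and > 1, it is not a perfect square, so x^2 - 1961 is irreducible over Q and [Q(√1961) : Q] = 2. Hence [K : Q] = 2.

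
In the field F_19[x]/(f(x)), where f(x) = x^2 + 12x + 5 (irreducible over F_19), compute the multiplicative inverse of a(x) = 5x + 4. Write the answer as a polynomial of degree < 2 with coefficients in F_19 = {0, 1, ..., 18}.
a(x)^(-1) ≡ 6x + 14 (mod f(x))

Since f is irreducible over F_19, F_19[x]/(f) is a field and a(x) ≠ 0 has an inverse. Apply the extended Euclidean algorithm to f(x) and a(x) in F_19[x]: f(x) = (4x + 3)·a(x) + (12). The last nonzero remainder is the constant 12 = gcd(f, a) in F_19. Back-substituting through the division chain expresses 12 = s(x)·a(x) + t(x)·f(x) with s(x) ≡ 15x + 16 (mod f), so (15x + 16)·a(x) ≡ 12 (mod f). Multiplying by 12^(-1) ≡ 8 in F_19 gives a(x)^(-1) ≡ 8·(15x + 16) ≡ 6x + 14 (mod f). Check: (5x + 4)·(6x + 14) = 11x^2 + 18x + 18 ≡ 1 (mod x^2 + 12x + 5).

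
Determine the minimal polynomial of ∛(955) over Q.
m_α(x) = x^3 - 955

α satisfies α^3 = 955, so x^3 - 955 annihilates α. By the rational root test, a rational root p/q (in lowest terms) of x^3 - 955 would satisfy p^3 = 955 q^3, forcing q = 1 and p^3 = 955; but 955 is not a perfect cube, contradiction. A monic cubic over Q with no rational root is irreducible (any nontrivial factorization would include a linear factor). Hence x^3 - 955 is the minimal polynomial of α, and in particular [Q(α):Q] = 3.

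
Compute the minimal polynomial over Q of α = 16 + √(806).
m_α(x) = x^2 - 32x - 550

From α - 16 = √(806), squaring gives (α - 16)^2 = 806, i.e. α^2 - 32α + 256 = 806, so α^2 - 32α - 550 = 0. The discriminant of x^2 - 32x - 550 is (-32)^2 - 4·(-550) = 1024 + 2200 = 3224, and 4·(806) is not a perfect square in Q since 806 is squarefree and ≠ 1. Hence x^2 - 32x - 550 is irreducible over Q and is the minimal polynomial of α.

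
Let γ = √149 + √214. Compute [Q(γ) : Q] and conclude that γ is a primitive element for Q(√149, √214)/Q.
[Q(γ) : Q] = 4 (equivalently, Q(γ) = Q(√149, √214))

Obviously Q(γ) ⊆ Q(√149, √214), and [Q(√149, √214):Q] = 4 (since 149, 214 are distinct squarefree integers > 1 with 31886 not a perfect square). To show equality we compute the minimal polynomial of γ. From γ = √149 + √214: γ^2 = 149 + 2√(31886) + 214 = 363 + 2√(31886), so γ^2 - 363 = 2√(31886); squaring, (γ^2 - 363)^2 = 4·31886, i.e. γ^4 - 726γ^2 + 131769 - 127544 = 0, i.e. γ^4 - 726γ^2 + 4225 = 0. So γ is a root of x^4 - 726x^2 + 4225. This polynomial is irreducible over Q: it has no rational root (each ±√149 ± √214 is irrational), and any factorization into two quadratics over Q would force √(31886) ∈ Q (pairing opposite roots) or √149, √214 ∈ Q (other pairings), all impossible. Hence [Q(γ):Q] = 4 = [Q(√149, √214):Q], so Q(γ) = Q(√149, √214).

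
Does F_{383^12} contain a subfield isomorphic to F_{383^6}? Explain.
Yes: F_{383^6} is a subfield of F_{383^12}

F_{p^m} embeds in F_{p^n} iff m | n (since F_{p^n} is the splitting field of x^(p^n) - x, and F_{p^m} ⊂ F_{p^n} forces p^n to be a power of p^m, i.e. m | n; conversely if m | n then every root of x^(p^m) - x is a root of x^(p^n) - x). Here 6 | 12 (since 12 = 2·6), so F_{383^6} is a subfield of F_{383^12}, and [F_{383^12} : F_{383^6}] = 12/6 = 2.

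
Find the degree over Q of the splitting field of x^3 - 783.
[K : Q] = 6

The roots of x^3 - 783 are ∛783, ω∛783, ω^2∛783 where ω = e^(2πi/3) is a primitive cube root of unity, so K = Q(∛783, ω). Now [Q(∛783):Q] = 3 (since 783 is not a perfect cube, x^3 - 783 is irreducible) and [Q(ω):Q] = 2. Both 2 and 3 divide [K:Q], and [K:Q] ≤ 3·2 = 6, so [K:Q] = 6. (Equivalently: Q(∛783) ⊂ R but ω ∉ R, so [K : Q(∛783)] = 2.)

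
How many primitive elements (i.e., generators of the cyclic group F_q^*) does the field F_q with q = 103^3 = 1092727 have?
There are φ(1092726) = 342720 primitive elements

F_q^* is cyclic of order q - 1 = 1092726. A cyclic group of order m has exactly φ(m) generators. Here m = 1092726 = 2 · 3^2 · 17 · 3571, so the number of primitive elements is φ(1092726) = 342720.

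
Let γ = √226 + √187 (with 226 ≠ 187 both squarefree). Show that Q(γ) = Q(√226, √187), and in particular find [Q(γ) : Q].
[Q(γ) : Q] = 4 (equivalently, Q(γ) = Q(√226, √187))

Obviously Q(γ) ⊆ Q(√226, √187), and [Q(√226, √187):Q] = 4 (since 226, 187 are distinct squarefree integers > 1 with 42262 not a perfect square). To show equality we compute the minimal polynomial of γ. From γ = √226 + √187: γ^2 = 226 + 2√(42262) + 187 = 413 + 2√(42262), so γ^2 - 413 = 2√(42262); squaring, (γ^2 - 413)^2 = 4·42262, i.e. γ^4 - 826γ^2 + 170569 - 169048 = 0, i.e. γ^4 - 826γ^2 + 1521 = 0. So γ is a root of x^4 - 826x^2 + 1521. This polynomial is irreducible over Q: it has no rational root (each ±√226 ± √187 is irrational), and any factorization into two quadratics over Q would force √(42262) ∈ Q (pairing opposite roots) or √226, √187 ∈ Q (other pairings), all impossible. Hence [Q(γ):Q] = 4 = [Q(√226, √187):Q], so Q(γ) = Q(√226, √187).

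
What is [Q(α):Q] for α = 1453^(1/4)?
[Q(α):Q] = 4

α is a root of x^4 - 1453. By Eisenstein's criterion at the prime p = 1453 (which divides the constant term 1453 but p^2 = 2111209 does not, since 1453 is squarefree), x^4 - 1453 is irreducible over Q. Hence [Q(α):Q] = 4.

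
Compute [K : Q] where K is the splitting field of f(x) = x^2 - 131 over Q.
[K : Q] = 2

f(x) = x^2 - 131 factors as (x - √131)(x + √131). The splitting field is K = Q(√131). Since 131 is squarefree and > 1, it is not a perfect square, so x^2 - 131 is irreducible over Q and [Q(√131) : Q] = 2. Hence [K : Q] = 2.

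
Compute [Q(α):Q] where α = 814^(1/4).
[Q(α):Q] = 4

α is a root of x^4 - 814. By Eisenstein's criterion at the prime p = 2 (which divides the constant term 814 but p^2 = 4 does not, since 814 is squarefree), x^4 - 814 is irreducible over Q. Hence [Q(α):Q] = 4.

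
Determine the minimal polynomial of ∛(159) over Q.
m_α(x) = x^3 - 159

α satisfies α^3 = 159, so x^3 - 159 annihilates α. By the rational root test, a rational root p/q (in lowest terms) of x^3 - 159 would satisfy p^3 = 159 q^3, forcing q = 1 and p^3 = 159; but 159 is not a perfect cube, contradiction. A monic cubic over Q with no rational root is irreducible (any nontrivial factorization would include a linear factor). Hence x^3 - 159 is the minimal polynomial of α, and in particular [Q(α):Q] = 3.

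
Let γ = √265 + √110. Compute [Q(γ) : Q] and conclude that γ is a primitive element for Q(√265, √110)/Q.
[Q(γ) : Q] = 4 (equivalently, Q(γ) = Q(√265, √110))

Obviously Q(γ) ⊆ Q(√265, √110), and [Q(√265, √110):Q] = 4 (since 265, 110 are distinct squarefree integers > 1 with 29150 not a perfect square). To show equality we compute the minimal polynomial of γ. From γ = √265 + √110: γ^2 = 265 + 2√(29150) + 110 = 375 + 2√(29150), so γ^2 - 375 = 2√(29150); squaring, (γ^2 - 375)^2 = 4·29150, i.e. γ^4 - 750γ^2 + 140625 - 116600 = 0, i.e. γ^4 - 750γ^2 + 24025 = 0. So γ is a root of x^4 - 750x^2 + 24025. This polynomial is irreducible over Q: it has no rational root (each ±√265 ± √110 is irrational), and any factorization into two quadratics over Q would force √(29150) ∈ Q (pairing opposite roots) or √265, √110 ∈ Q (other pairings), all impossible. Hence [Q(γ):Q] = 4 = [Q(√265, √110):Q], so Q(γ) = Q(√265, √110).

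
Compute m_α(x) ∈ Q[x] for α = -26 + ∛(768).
m_α(x) = x^3 + 78x^2 + 2028x + 16808

Set β = α + 26 = ∛(768), so β^3 = 768. Then (α + 26)^3 - 768 = 0, i.e. α is a root of g(x) = (x + 26)^3 - 768 = x^3 + 78x^2 + 2028x + 16808. Since g(x) = h(x + 26) where h(x) = x^3 - 768, and h is irreducible over Q (because 768 is not a perfect cube, so h has no rational root, and a monic cubic with no rational root is irreducible), g is also irreducible (irreducibility is preserved under the substitution x → x + 26). Hence m_α(x) = x^3 + 78x^2 + 2028x + 16808.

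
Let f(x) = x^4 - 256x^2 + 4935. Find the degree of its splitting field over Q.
[K : Q] = 4

Solving the quadratic in x^2: x^2 = (256 ± √(256^2 - 4·4935))/2 = (256 ± √45796)/2 = (256 ± 214)/2, giving x^2 = 21 or x^2 = 235. So f(x) = (x^2 - 21)(x^2 - 235) and the roots of f are ±√21, ±√235. Hence the splitting field is K = Q(√21, √235). Since 21 and 235 are distinct squarefree integers > 1, their product 4935 is not a perfect square, so √235 ∉ Q(√21). By the tower law [K:Q] = [Q(√21,√235):Q(√21)] · [Q(√21):Q] = 2 · 2 = 4.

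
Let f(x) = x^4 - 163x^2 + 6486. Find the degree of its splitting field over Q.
[K : Q] = 4

Solving the quadratic in x^2: x^2 = (163 ± √(163^2 - 4·6486))/2 = (163 ± √625)/2 = (163 ± 25)/2, giving x^2 = 94 or x^2 = 69. So f(x) = (x^2 - 94)(x^2 - 69) and the roots of f are ±√94, ±√69. Hence the splitting field is K = Q(√94, √69). Since 94 and 69 are distinct squarefree integers > 1, their product 6486 is not a perfect square, so √69 ∉ Q(√94). By the tower law [K:Q] = [Q(√94,√69):Q(√94)] · [Q(√94):Q] = 2 · 2 = 4.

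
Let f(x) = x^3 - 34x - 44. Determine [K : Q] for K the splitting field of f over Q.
[K : Q] = 6

By the rational root test, any rational root of the monic integer polynomial f(x) = x^3 - 34x - 44 must be an integer dividing the constant term -44, i.e. one of ±{1, 2, 4, 11, 22, 44}. Evaluating: f(1) = -77, f(-1) = -11, f(2) = -104, f(-2) = 16, f(4) = -116, f(-4) = 28, f(11) = 913, f(-11) = -1001, f(22) = 9856, f(-22) = -9944, f(44) = 83644, f(-44) = -83732; none is 0, so f has no rational root and is therefore irreducible over Q (a cubic with no linear factor over a field is irreducible). For an irreducible cubic, the Galois group is A_3 or S_3 according as the discriminant disc(f) = -4a^3 - 27b^2 = -4·(-34)^3 - 27·(-44)^2 = 104944 is or is not a square in Q. Here disc(f) = 104944 is not a perfect square in Q, so the Galois group of f over Q is not contained in A_3 and must be all of S_3. The splitting field has degree |S_3| = 6 over Q, so [K : Q] = 6.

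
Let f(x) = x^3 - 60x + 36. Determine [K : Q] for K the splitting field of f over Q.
[K : Q] = 6

By the rational root test, any rational root of the monic integer polynomial f(x) = x^3 - 60x + 36 must be an integer dividing the constant term 36, i.e. one of ±{1, 2, 3, 4, 6, 9, 12, 18, 36}. Evaluating: f(1) = -23, f(-1) = 95, f(2) = -76, f(-2) = 148, f(3) = -117, f(-3) = 189, f(4) = -140, f(-4) = 212, f(6) = -108, f(-6) = 180, f(9) = 225, f(-9) = -153, f(12) = 1044, f(-12) = -972, f(18) = 4788, f(-18) = -4716, f(36) = 44532, f(-36) = -44460; none is 0, so f has no rational root and is therefore irreducible over Q (a cubic with no linear factor over a field is irreducible). For an irreducible cubic, the Galois group is A_3 or S_3 according as the discriminant disc(f) = -4a^3 - 27b^2 = -4·(-60)^3 - 27·(36)^2 = 829008 is or is not a square in Q. Here disc(f) = 829008 is not a perfect square in Q, so the Galois group of f over Q is not contained in A_3 and must be all of S_3. The splitting field has degree |S_3| = 6 over Q, so [K : Q] = 6.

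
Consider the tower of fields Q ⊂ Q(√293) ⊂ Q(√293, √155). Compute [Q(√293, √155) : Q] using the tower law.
[Q(√293, √155) : Q] = 4

[Q(√293):Q] = 2 (min poly x^2 - 293, irreducible since 293 is squarefree > 1). For the top step, suppose √155 ∈ Q(√293), say √155 = c + d√293 with c, d ∈ Q. Squaring: 155 = c^2 + 293d^2 + 2cd√293. Since √293 ∉ Q this forces 2cd = 0. If d = 0 then √155 = c ∈ Q, contradicting 155 squarefree > 1. If c = 0 then 155 = 293d^2, so 293·155 = (293d)^2 is a perfect square in Q — but 293·155 = 45415 is not a perfect square (since 293 and 155 are distinct squarefree integers). Contradiction. Hence √155 ∉ Q(√293), so x^2 - 155 stays irreducible over Q(√293) and [Q(√293, √155) : Q(√293)] = 2. By the tower law, [Q(√293, √155) : Q] = 2 · 2 = 4.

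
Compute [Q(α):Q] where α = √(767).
[Q(α):Q] = 2

[Q(α):Q] equals the degree of the minimal polynomial of α. Here α^2 = 767 and x^2 - 767 is irreducible (d = 767 is squarefree, ≠ 1, hence not a square), so deg(m_α) = 2. Thus [Q(α):Q] = 2.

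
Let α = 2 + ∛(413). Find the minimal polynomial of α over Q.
m_α(x) = x^3 - 6x^2 + 12x - 421

Set β = α - 2 = ∛(413), so β^3 = 413. Then (α - 2)^3 - 413 = 0, i.e. α is a root of g(x) = (x - 2)^3 - 413 = x^3 - 6x^2 + 12x - 421. Since g(x) = h(x - 2) where h(x) = x^3 - 413, and h is irreducible over Q (because 413 is not a perfect cube, so h has no rational root, and a monic cubic with no rational root is irreducible), g is also irreducible (irreducibility is preserved under the substitution x → x - 2). Hence m_α(x) = x^3 - 6x^2 + 12x - 421.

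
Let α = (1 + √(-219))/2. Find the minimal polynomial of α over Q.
m_α(x) = x^2 - x + 55

From 2α - 1 = √(-219), squaring gives (2α - 1)^2 = -219, i.e. 4α^2 - 4α + 1 = -219, so α^2 - α + (1 + 219)/4 = 0. Since -219 ≡ 1 (mod 4), (1 + 219)/4 = 55 ∈ Z. The polynomial x^2 - x + 55 has discriminant 1 - 4·(55) = -219, which is not a perfect square in Q (d = -219 is squarefree and ≠ 1), so x^2 - x + 55 is irreducible over Q. It is the minimal polynomial of α.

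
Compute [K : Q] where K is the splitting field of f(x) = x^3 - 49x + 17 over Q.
[K : Q] = 6

By the rational root test, any rational root of the monic integer polynomial f(x) = x^3 - 49x + 17 must be an integer dividing the constant term 17, i.e. one of ±{1, 17}. Evaluating: f(1) = -31, f(-1) = 65, f(17) = 4097, f(-17) = -4063; none is 0, so f has no rational root and is therefore irreducible over Q (a cubic with no linear factor over a field is irreducible). For an irreducible cubic, the Galois group is A_3 or S_3 according as the discriminant disc(f) = -4a^3 - 27b^2 = -4·(-49)^3 - 27·(17)^2 = 462793 is or is not a square in Q. Here disc(f) = 462793 is not a perfect square in Q, so the Galois group of f over Q is not contained in A_3 and must be all of S_3. The splitting field has degree |S_3| = 6 over Q, so [K : Q] = 6.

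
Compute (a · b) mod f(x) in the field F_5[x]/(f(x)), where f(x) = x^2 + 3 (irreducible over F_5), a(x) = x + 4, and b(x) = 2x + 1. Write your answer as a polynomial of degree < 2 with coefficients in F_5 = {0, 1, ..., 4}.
a · b ≡ 4x + 3 (mod f(x))

Multiply in F_5[x]: a(x)·b(x) = (x + 4)·(2x + 1) = 2x^2 + 4x + 4. This has degree ≥ 2, so divide by f(x) over F_5: 2x^2 + 4x + 4 = (2)·(x^2 + 3) + (4x + 3). Hence a·b ≡ 4x + 3 (mod f). (F_5[x]/(f) is a field with 5^2 = 25 elements since f is irreducible of degree 2.)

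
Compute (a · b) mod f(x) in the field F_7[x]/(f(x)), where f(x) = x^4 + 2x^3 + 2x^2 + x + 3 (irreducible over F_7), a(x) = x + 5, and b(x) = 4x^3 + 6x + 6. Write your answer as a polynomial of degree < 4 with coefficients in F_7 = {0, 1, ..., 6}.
a · b ≡ 5x^3 + 5x^2 + 4x + 4 (mod f(x))

Multiply in F_7[x]: a(x)·b(x) = (x + 5)·(4x^3 + 6x + 6) = 4x^4 + 6x^3 + 6x^2 + x + 2. This has degree ≥ 4, so divide by f(x) over F_7: 4x^4 + 6x^3 + 6x^2 + x + 2 = (4)·(x^4 + 2x^3 + 2x^2 + x + 3) + (5x^3 + 5x^2 + 4x + 4). Hence a·b ≡ 5x^3 + 5x^2 + 4x + 4 (mod f). (F_7[x]/(f) is a field with 7^4 = 2401 elements since f is irreducible of degree 4.)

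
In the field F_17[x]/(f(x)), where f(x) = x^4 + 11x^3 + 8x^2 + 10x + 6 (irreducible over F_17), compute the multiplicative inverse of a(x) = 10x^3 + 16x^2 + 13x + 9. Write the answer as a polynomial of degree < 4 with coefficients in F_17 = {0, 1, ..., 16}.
a(x)^(-1) ≡ 10x^3 + 4x^2 + 14x + 7 (mod f(x))

Since f is irreducible over F_17, F_17[x]/(f) is a field and a(x) ≠ 0 has an inverse. Apply the extended Euclidean algorithm to f(x) and a(x) in F_17[x]: f(x) = (12x + 4)·a(x) + (9x^2 + 3x + 4);  a(x) = (3x + 14)·(9x^2 + 3x + 4) + (10x + 4);  (9x^2 + 3x + 4) = (6x + 3)·(10x + 4) + (9). The last nonzero remainder is the constant 9 = gcd(f, a) in F_17. Back-substituting through the division chain expresses 9 = s(x)·a(x) + t(x)·f(x) with s(x) ≡ 5x^3 + 2x^2 + 7x + 12 (mod f), so (5x^3 + 2x^2 + 7x + 12)·a(x) ≡ 9 (mod f). Multiplying by 9^(-1) ≡ 2 in F_17 gives a(x)^(-1) ≡ 2·(5x^3 + 2x^2 + 7x + 12) ≡ 10x^3 + 4x^2 + 14x + 7 (mod f). Check: (10x^3 + 16x^2 + 13x + 9)·(10x^3 + 4x^2 + 14x + 7) = 15x^6 + 13x^5 + 11x^4 + 11x^3 + 7x^2 + 13x + 12 ≡ 1 (mod x^4 + 11x^3 + 8x^2 + 10x + 6).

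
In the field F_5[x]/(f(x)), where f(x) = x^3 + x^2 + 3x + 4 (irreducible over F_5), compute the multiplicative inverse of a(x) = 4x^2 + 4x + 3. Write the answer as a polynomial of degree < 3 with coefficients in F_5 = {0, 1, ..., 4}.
a(x)^(-1) ≡ x^2 + 2x + 1 (mod f(x))

Since f is irreducible over F_5, F_5[x]/(f) is a field and a(x) ≠ 0 has an inverse. Apply the extended Euclidean algorithm to f(x) and a(x) in F_5[x]: f(x) = (4x)·a(x) + (x + 4);  a(x) = (4x + 3)·(x + 4) + (1). The last nonzero remainder is the constant 1 = gcd(f, a) in F_5. Back-substituting through the division chain expresses 1 = s(x)·a(x) + t(x)·f(x) with s(x) ≡ x^2 + 2x + 1 (mod f), so a(x)^(-1) ≡ s(x) = x^2 + 2x + 1 (mod f). Check: (4x^2 + 4x + 3)·(x^2 + 2x + 1) = 4x^4 + 2x^3 + 3 ≡ 1 (mod x^3 + x^2 + 3x + 4).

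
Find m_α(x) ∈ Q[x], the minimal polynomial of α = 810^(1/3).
m_α(x) = x^3 - 810

α satisfies α^3 = 810, so x^3 - 810 annihilates α. By the rational root test, a rational root p/q (in lowest terms) of x^3 - 810 would satisfy p^3 = 810 q^3, forcing q = 1 and p^3 = 810; but 810 is not a perfect cube, contradiction. A monic cubic over Q with no rational root is irreducible (any nontrivial factorization would include a linear factor). Hence x^3 - 810 is the minimal polynomial of α, and in particular [Q(α):Q] = 3.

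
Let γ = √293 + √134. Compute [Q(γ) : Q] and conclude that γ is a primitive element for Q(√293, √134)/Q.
[Q(γ) : Q] = 4 (equivalently, Q(γ) = Q(√293, √134))

Obviously Q(γ) ⊆ Q(√293, √134), and [Q(√293, √134):Q] = 4 (since 293, 134 are distinct squarefree integers > 1 with 39262 not a perfect square). To show equality we compute the minimal polynomial of γ. From γ = √293 + √134: γ^2 = 293 + 2√(39262) + 134 = 427 + 2√(39262), so γ^2 - 427 = 2√(39262); squaring, (γ^2 - 427)^2 = 4·39262, i.e. γ^4 - 854γ^2 + 182329 - 157048 = 0, i.e. γ^4 - 854γ^2 + 25281 = 0. So γ is a root of x^4 - 854x^2 + 25281. This polynomial is irreducible over Q: it has no rational root (each ±√293 ± √134 is irrational), and any factorization into two quadratics over Q would force √(39262) ∈ Q (pairing opposite roots) or √293, √134 ∈ Q (other pairings), all impossible. Hence [Q(γ):Q] = 4 = [Q(√293, √134):Q], so Q(γ) = Q(√293, √134).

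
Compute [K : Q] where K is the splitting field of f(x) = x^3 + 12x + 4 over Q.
[K : Q] = 6

By the rational root test, any rational root of the monic integer polynomial f(x) = x^3 + 12x + 4 must be an integer dividing the constant term 4, i.e. one of ±{1, 2, 4}. Evaluating: f(1) = 17, f(-1) = -9, f(2) = 36, f(-2) = -28, f(4) = 116, f(-4) = -108; none is 0, so f has no rational root and is therefore irreducible over Q (a cubic with no linear factor over a field is irreducible). For an irreducible cubic, the Galois group is A_3 or S_3 according as the discriminant disc(f) = -4a^3 - 27b^2 = -4·(12)^3 - 27·(4)^2 = -7344 is or is not a square in Q. Here disc(f) = -7344 is not a perfect square in Q, so the Galois group of f over Q is not contained in A_3 and must be all of S_3. The splitting field has degree |S_3| = 6 over Q, so [K : Q] = 6.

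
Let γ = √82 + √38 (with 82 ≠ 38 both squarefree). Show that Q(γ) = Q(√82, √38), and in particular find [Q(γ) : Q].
[Q(γ) : Q] = 4 (equivalently, Q(γ) = Q(√82, √38))

Obviously Q(γ) ⊆ Q(√82, √38), and [Q(√82, √38):Q] = 4 (since 82, 38 are distinct squarefree integers > 1 with 3116 not a perfect square). To show equality we compute the minimal polynomial of γ. From γ = √82 + √38: γ^2 = 82 + 2√(3116) + 38 = 120 + 2√(3116), so γ^2 - 120 = 2√(3116); squaring, (γ^2 - 120)^2 = 4·3116, i.e. γ^4 - 240γ^2 + 14400 - 12464 = 0, i.e. γ^4 - 240γ^2 + 1936 = 0. So γ is a root of x^4 - 240x^2 + 1936. This polynomial is irreducible over Q: it has no rational root (each ±√82 ± √38 is irrational), and any factorization into two quadratics over Q would force √(3116) ∈ Q (pairing opposite roots) or √82, √38 ∈ Q (other pairings), all impossible. Hence [Q(γ):Q] = 4 = [Q(√82, √38):Q], so Q(γ) = Q(√82, √38).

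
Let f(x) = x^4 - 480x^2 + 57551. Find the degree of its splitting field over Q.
[K : Q] = 4

Solving the quadratic in x^2: x^2 = (480 ± √(480^2 - 4·57551))/2 = (480 ± √196)/2 = (480 ± 14)/2, giving x^2 = 247 or x^2 = 233. So f(x) = (x^2 - 247)(x^2 - 233) and the roots of f are ±√247, ±√233. Hence the splitting field is K = Q(√247, √233). Since 247 and 233 are distinct squarefree integers > 1, their product 57551 is not a perfect square, so √233 ∉ Q(√247). By the tower law [K:Q] = [Q(√247,√233):Q(√247)] · [Q(√247):Q] = 2 · 2 = 4.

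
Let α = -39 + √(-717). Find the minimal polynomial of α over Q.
m_α(x) = x^2 + 78x + 2238

From α + 39 = √(-717), squaring gives (α + 39)^2 = -717, i.e. α^2 + 78α + 1521 = -717, so α^2 + 78α + 2238 = 0. The discriminant of x^2 + 78x + 2238 is (78)^2 - 4·(2238) = 6084 - 8952 = -2868, and 4·(-717) is not a perfect square in Q since -717 is squarefree and ≠ 1. Hence x^2 + 78x + 2238 is irreducible over Q and is the minimal polynomial of α.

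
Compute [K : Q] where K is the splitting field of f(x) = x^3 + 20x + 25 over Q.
[K : Q] = 6

By the rational root test, any rational root of the monic integer polynomial f(x) = x^3 + 20x + 25 must be an integer dividing the constant term 25, i.e. one of ±{1, 5, 25}. Evaluating: f(1) = 46, f(-1) = 4, f(5) = 250, f(-5) = -200, f(25) = 16150, f(-25) = -16100; none is 0, so f has no rational root and is therefore irreducible over Q (a cubic with no linear factor over a field is irreducible). For an irreducible cubic, the Galois group is A_3 or S_3 according as the discriminant disc(f) = -4a^3 - 27b^2 = -4·(20)^3 - 27·(25)^2 = -48875 is or is not a square in Q. Here disc(f) = -48875 is not a perfect square in Q, so the Galois group of f over Q is not contained in A_3 and must be all of S_3. The splitting field has degree |S_3| = 6 over Q, so [K : Q] = 6.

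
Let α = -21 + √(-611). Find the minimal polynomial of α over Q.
m_α(x) = x^2 + 42x + 1052

From α + 21 = √(-611), squaring gives (α + 21)^2 = -611, i.e. α^2 + 42α + 441 = -611, so α^2 + 42α + 1052 = 0. The discriminant of x^2 + 42x + 1052 is (42)^2 - 4·(1052) = 1764 - 4208 = -2444, and 4·(-611) is not a perfect square in Q since -611 is squarefree and ≠ 1. Hence x^2 + 42x + 1052 is irreducible over Q and is the minimal polynomial of α.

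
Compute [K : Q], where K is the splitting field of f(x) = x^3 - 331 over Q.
[K : Q] = 6

The roots of x^3 - 331 are ∛331, ω∛331, ω^2∛331 where ω = e^(2πi/3) is a primitive cube root of unity, so K = Q(∛331, ω). Now [Q(∛331):Q] = 3 (since 331 is not a perfect cube, x^3 - 331 is irreducible) and [Q(ω):Q] = 2. Both 2 and 3 divide [K:Q], and [K:Q] ≤ 3·2 = 6, so [K:Q] = 6. (Equivalently: Q(∛331) ⊂ R but ω ∉ R, so [K : Q(∛331)] = 2.)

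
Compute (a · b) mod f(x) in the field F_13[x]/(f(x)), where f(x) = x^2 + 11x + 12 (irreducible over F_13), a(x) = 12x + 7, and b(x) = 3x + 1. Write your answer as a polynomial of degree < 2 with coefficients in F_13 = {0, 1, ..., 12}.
a · b ≡ x + 4 (mod f(x))

Multiply in F_13[x]: a(x)·b(x) = (12x + 7)·(3x + 1) = 10x^2 + 7x + 7. This has degree ≥ 2, so divide by f(x) over F_13: 10x^2 + 7x + 7 = (10)·(x^2 + 11x + 12) + (x + 4). Hence a·b ≡ x + 4 (mod f). (F_13[x]/(f) is a field with 13^2 = 169 elements since f is irreducible of degree 2.)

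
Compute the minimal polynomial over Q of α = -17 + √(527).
m_α(x) = x^2 + 34x - 238

From α + 17 = √(527), squaring gives (α + 17)^2 = 527, i.e. α^2 + 34α + 289 = 527, so α^2 + 34α - 238 = 0. The discriminant of x^2 + 34x - 238 is (34)^2 - 4·(-238) = 1156 + 952 = 2108, and 4·(527) is not a perfect square in Q since 527 is squarefree and ≠ 1. Hence x^2 + 34x - 238 is irreducible over Q and is the minimal polynomial of α.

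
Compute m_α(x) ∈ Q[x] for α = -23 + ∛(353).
m_α(x) = x^3 + 69x^2 + 1587x + 11814

Set β = α + 23 = ∛(353), so β^3 = 353. Then (α + 23)^3 - 353 = 0, i.e. α is a root of g(x) = (x + 23)^3 - 353 = x^3 + 69x^2 + 1587x + 11814. Since g(x) = h(x + 23) where h(x) = x^3 - 353, and h is irreducible over Q (because 353 is not a perfect cube, so h has no rational root, and a monic cubic with no rational root is irreducible), g is also irreducible (irreducibility is preserved under the substitution x → x + 23). Hence m_α(x) = x^3 + 69x^2 + 1587x + 11814.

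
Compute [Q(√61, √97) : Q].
[Q(√61, √97) : Q] = 4

[Q(√61):Q] = 2 (min poly x^2 - 61, irreducible since 61 is squarefree > 1). For the top step, suppose √97 ∈ Q(√61), say √97 = c + d√61 with c, d ∈ Q. Squaring: 97 = c^2 + 61d^2 + 2cd√61. Since √61 ∉ Q this forces 2cd = 0. If d = 0 then √97 = c ∈ Q, contradicting 97 squarefree > 1. If c = 0 then 97 = 61d^2, so 61·97 = (61d)^2 is a perfect square in Q — but 61·97 = 5917 is not a perfect square (since 61 and 97 are distinct squarefree integers). Contradiction. Hence √97 ∉ Q(√61), so x^2 - 97 stays irreducible over Q(√61) and [Q(√61, √97) : Q(√61)] = 2. By the tower law, [Q(√61, √97) : Q] = 2 · 2 = 4.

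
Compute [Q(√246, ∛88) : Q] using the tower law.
[Q(√246, ∛88) : Q] = 6

Let L = Q(√246, ∛88). Since Q(√246) ⊂ L and [Q(√246):Q] = 2, the tower law gives 2 | [L:Q]. Likewise Q(∛88) ⊂ L with [Q(∛88):Q] = 3 (because 88 is not a perfect cube), so 3 | [L:Q]. As gcd(2,3) = 1, [L:Q] is divisible by 6. Conversely L is generated over Q by √246 and ∛88, so [L:Q] ≤ 2·3 = 6. Therefore [Q(√246, ∛88) : Q] = 6.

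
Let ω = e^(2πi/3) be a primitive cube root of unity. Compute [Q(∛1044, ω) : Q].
[Q(∛1044, ω) : Q] = 6

[Q(∛1044):Q] = 3 (min poly x^3 - 1044, irreducible since 1044 is not a perfect cube). [Q(ω):Q] = 2 (min poly x^2 + x + 1). Since Q(∛1044) ⊂ R and ω ∉ R, we have ω ∉ Q(∛1044), so x^2 + x + 1 remains irreducible over Q(∛1044) and [Q(∛1044, ω) : Q(∛1044)] = 2. By the tower law, [Q(∛1044, ω) : Q] = 3 · 2 = 6. (In fact Q(∛1044, ω) is the splitting field of x^3 - 1044 over Q.)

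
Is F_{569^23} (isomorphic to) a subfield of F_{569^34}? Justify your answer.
No: F_{569^23} is not a subfield of F_{569^34}

F_{p^m} embeds in F_{p^n} iff m | n. Here 23 ∤ 34 (since 34 = 1·23 + 11 with remainder 11 ≠ 0), so F_{569^23} is not a subfield of F_{569^34}. Equivalently: if it were, the tower law would give 23 = [F_{569^23}:F_569] dividing [F_{569^34}:F_569] = 34, contradiction.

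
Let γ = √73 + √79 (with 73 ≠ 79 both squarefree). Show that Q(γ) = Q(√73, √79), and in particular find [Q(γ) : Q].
[Q(γ) : Q] = 4 (equivalently, Q(γ) = Q(√73, √79))

Obviously Q(γ) ⊆ Q(√73, √79), and [Q(√73, √79):Q] = 4 (since 73, 79 are distinct squarefree integers > 1 with 5767 not a perfect square). To show equality we compute the minimal polynomial of γ. From γ = √73 + √79: γ^2 = 73 + 2√(5767) + 79 = 152 + 2√(5767), so γ^2 - 152 = 2√(5767); squaring, (γ^2 - 152)^2 = 4·5767, i.e. γ^4 - 304γ^2 + 23104 - 23068 = 0, i.e. γ^4 - 304γ^2 + 36 = 0. So γ is a root of x^4 - 304x^2 + 36. This polynomial is irreducible over Q: it has no rational root (each ±√73 ± √79 is irrational), and any factorization into two quadratics over Q would force √(5767) ∈ Q (pairing opposite roots) or √73, √79 ∈ Q (other pairings), all impossible. Hence [Q(γ):Q] = 4 = [Q(√73, √79):Q], so Q(γ) = Q(√73, √79).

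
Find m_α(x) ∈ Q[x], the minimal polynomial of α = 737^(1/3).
m_α(x) = x^3 - 737

α satisfies α^3 = 737, so x^3 - 737 annihilates α. By the rational root test, a rational root p/q (in lowest terms) of x^3 - 737 would satisfy p^3 = 737 q^3, forcing q = 1 and p^3 = 737; but 737 is not a perfect cube, contradiction. A monic cubic over Q with no rational root is irreducible (any nontrivial factorization would include a linear factor). Hence x^3 - 737 is the minimal polynomial of α, and in particular [Q(α):Q] = 3.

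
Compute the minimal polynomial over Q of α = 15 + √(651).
m_α(x) = x^2 - 30x - 426

From α - 15 = √(651), squaring gives (α - 15)^2 = 651, i.e. α^2 - 30α + 225 = 651, so α^2 - 30α - 426 = 0. The discriminant of x^2 - 30x - 426 is (-30)^2 - 4·(-426) = 900 + 1704 = 2604, and 4·(651) is not a perfect square in Q since 651 is squarefree and ≠ 1. Hence x^2 - 30x - 426 is irreducible over Q and is the minimal polynomial of α.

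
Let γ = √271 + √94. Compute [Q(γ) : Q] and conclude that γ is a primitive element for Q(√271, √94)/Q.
[Q(γ) : Q] = 4 (equivalently, Q(γ) = Q(√271, √94))

Obviously Q(γ) ⊆ Q(√271, √94), and [Q(√271, √94):Q] = 4 (since 271, 94 are distinct squarefree integers > 1 with 25474 not a perfect square). To show equality we compute the minimal polynomial of γ. From γ = √271 + √94: γ^2 = 271 + 2√(25474) + 94 = 365 + 2√(25474), so γ^2 - 365 = 2√(25474); squaring, (γ^2 - 365)^2 = 4·25474, i.e. γ^4 - 730γ^2 + 133225 - 101896 = 0, i.e. γ^4 - 730γ^2 + 31329 = 0. So γ is a root of x^4 - 730x^2 + 31329. This polynomial is irreducible over Q: it has no rational root (each ±√271 ± √94 is irrational), and any factorization into two quadratics over Q would force √(25474) ∈ Q (pairing opposite roots) or √271, √94 ∈ Q (other pairings), all impossible. Hence [Q(γ):Q] = 4 = [Q(√271, √94):Q], so Q(γ) = Q(√271, √94).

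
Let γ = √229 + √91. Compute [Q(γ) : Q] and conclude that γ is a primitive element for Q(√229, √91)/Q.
[Q(γ) : Q] = 4 (equivalently, Q(γ) = Q(√229, √91))

Obviously Q(γ) ⊆ Q(√229, √91), and [Q(√229, √91):Q] = 4 (since 229, 91 are distinct squarefree integers > 1 with 20839 not a perfect square). To show equality we compute the minimal polynomial of γ. From γ = √229 + √91: γ^2 = 229 + 2√(20839) + 91 = 320 + 2√(20839), so γ^2 - 320 = 2√(20839); squaring, (γ^2 - 320)^2 = 4·20839, i.e. γ^4 - 640γ^2 + 102400 - 83356 = 0, i.e. γ^4 - 640γ^2 + 19044 = 0. So γ is a root of x^4 - 640x^2 + 19044. This polynomial is irreducible over Q: it has no rational root (each ±√229 ± √91 is irrational), and any factorization into two quadratics over Q would force √(20839) ∈ Q (pairing opposite roots) or √229, √91 ∈ Q (other pairings), all impossible. Hence [Q(γ):Q] = 4 = [Q(√229, √91):Q], so Q(γ) = Q(√229, √91).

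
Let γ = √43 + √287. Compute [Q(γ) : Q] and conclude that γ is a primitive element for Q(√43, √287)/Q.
[Q(γ) : Q] = 4 (equivalently, Q(γ) = Q(√43, √287))

Obviously Q(γ) ⊆ Q(√43, √287), and [Q(√43, √287):Q] = 4 (since 43, 287 are distinct squarefree integers > 1 with 12341 not a perfect square). To show equality we compute the minimal polynomial of γ. From γ = √43 + √287: γ^2 = 43 + 2√(12341) + 287 = 330 + 2√(12341), so γ^2 - 330 = 2√(12341); squaring, (γ^2 - 330)^2 = 4·12341, i.e. γ^4 - 660γ^2 + 108900 - 49364 = 0, i.e. γ^4 - 660γ^2 + 59536 = 0. So γ is a root of x^4 - 660x^2 + 59536. This polynomial is irreducible over Q: it has no rational root (each ±√43 ± √287 is irrational), and any factorization into two quadratics over Q would force √(12341) ∈ Q (pairing opposite roots) or √43, √287 ∈ Q (other pairings), all impossible. Hence [Q(γ):Q] = 4 = [Q(√43, √287):Q], so Q(γ) = Q(√43, √287).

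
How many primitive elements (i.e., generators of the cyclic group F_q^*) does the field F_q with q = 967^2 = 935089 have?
There are φ(935088) = 232320 primitive elements

F_q^* is cyclic of order q - 1 = 935088. A cyclic group of order m has exactly φ(m) generators. Here m = 935088 = 2^4 · 3 · 7 · 11^2 · 23, so the number of primitive elements is φ(935088) = 232320.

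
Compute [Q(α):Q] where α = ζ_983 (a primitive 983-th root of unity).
[Q(α):Q] = 982

The minimal polynomial of ζ_983 over Q is the 983-th cyclotomic polynomial Φ_983(x), which is irreducible over Q and has degree φ(983) = 982. Hence [Q(α):Q] = φ(983) = 982.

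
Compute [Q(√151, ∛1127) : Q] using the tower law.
[Q(√151, ∛1127) : Q] = 6

Let L = Q(√151, ∛1127). Since Q(√151) ⊂ L and [Q(√151):Q] = 2, the tower law gives 2 | [L:Q]. Likewise Q(∛1127) ⊂ L with [Q(∛1127):Q] = 3 (because 1127 is not a perfect cube), so 3 | [L:Q]. As gcd(2,3) = 1, [L:Q] is divisible by 6. Conversely L is generated over Q by √151 and ∛1127, so [L:Q] ≤ 2·3 = 6. Therefore [Q(√151, ∛1127) : Q] = 6.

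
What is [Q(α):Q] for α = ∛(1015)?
[Q(α):Q] = 3

The minimal polynomial of α is x^3 - 1015, irreducible over Q since 1015 is not a perfect cube (so x^3 - 1015 has no rational root). Hence [Q(α):Q] = deg(m_α) = 3.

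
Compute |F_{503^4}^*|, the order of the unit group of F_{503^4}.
|F_{503^4}^*| = 64013554080

F_{503^4} has 503^4 = 64013554081 elements; its multiplicative group consists of all nonzero elements, so |F_{503^4}^*| = 64013554081 - 1 = 64013554080. (It is cyclic since any finite subgroup of the multiplicative group of a field is cyclic.)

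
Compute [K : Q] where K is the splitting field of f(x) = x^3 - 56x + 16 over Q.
[K : Q] = 6

By the rational root test, any rational root of the monic integer polynomial f(x) = x^3 - 56x + 16 must be an integer dividing the constant term 16, i.e. one of ±{1, 2, 4, 8, 16}. Evaluating: f(1) = -39, f(-1) = 71, f(2) = -88, f(-2) = 120, f(4) = -144, f(-4) = 176, f(8) = 80, f(-8) = -48, f(16) = 3216, f(-16) = -3184; none is 0, so f has no rational root and is therefore irreducible over Q (a cubic with no linear factor over a field is irreducible). For an irreducible cubic, the Galois group is A_3 or S_3 according as the discriminant disc(f) = -4a^3 - 27b^2 = -4·(-56)^3 - 27·(16)^2 = 695552 is or is not a square in Q. Here disc(f) = 695552 is not a perfect square in Q, so the Galois group of f over Q is not contained in A_3 and must be all of S_3. The splitting field has degree |S_3| = 6 over Q, so [K : Q] = 6.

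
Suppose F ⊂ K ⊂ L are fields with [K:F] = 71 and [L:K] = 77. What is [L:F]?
[L:F] = 5467

The tower law says that for any tower of field extensions F ⊂ K ⊂ L with finite degrees, [L:F] = [L:K] · [K:F]. Here this gives [L:F] = 77 · 71 = 5467.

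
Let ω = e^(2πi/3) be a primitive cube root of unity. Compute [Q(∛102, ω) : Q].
[Q(∛102, ω) : Q] = 6

[Q(∛102):Q] = 3 (min poly x^3 - 102, irreducible since 102 is not a perfect cube). [Q(ω):Q] = 2 (min poly x^2 + x + 1). Since Q(∛102) ⊂ R and ω ∉ R, we have ω ∉ Q(∛102), so x^2 + x + 1 remains irreducible over Q(∛102) and [Q(∛102, ω) : Q(∛102)] = 2. By the tower law, [Q(∛102, ω) : Q] = 3 · 2 = 6. (In fact Q(∛102, ω) is the splitting field of x^3 - 102 over Q.)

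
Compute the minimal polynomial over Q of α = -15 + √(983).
m_α(x) = x^2 + 30x - 758

From α + 15 = √(983), squaring gives (α + 15)^2 = 983, i.e. α^2 + 30α + 225 = 983, so α^2 + 30α - 758 = 0. The discriminant of x^2 + 30x - 758 is (30)^2 - 4·(-758) = 900 + 3032 = 3932, and 4·(983) is not a perfect square in Q since 983 is squarefree and ≠ 1. Hence x^2 + 30x - 758 is irreducible over Q and is the minimal polynomial of α.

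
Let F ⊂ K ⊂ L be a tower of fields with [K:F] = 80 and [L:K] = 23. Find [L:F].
[L:F] = 1840

The tower law says that for any tower of field extensions F ⊂ K ⊂ L with finite degrees, [L:F] = [L:K] · [K:F]. Here this gives [L:F] = 23 · 80 = 1840.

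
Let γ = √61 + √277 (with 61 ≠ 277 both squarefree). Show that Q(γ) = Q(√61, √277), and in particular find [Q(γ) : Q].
[Q(γ) : Q] = 4 (equivalently, Q(γ) = Q(√61, √277))

Obviously Q(γ) ⊆ Q(√61, √277), and [Q(√61, √277):Q] = 4 (since 61, 277 are distinct squarefree integers > 1 with 16897 not a perfect square). To show equality we compute the minimal polynomial of γ. From γ = √61 + √277: γ^2 = 61 + 2√(16897) + 277 = 338 + 2√(16897), so γ^2 - 338 = 2√(16897); squaring, (γ^2 - 338)^2 = 4·16897, i.e. γ^4 - 676γ^2 + 114244 - 67588 = 0, i.e. γ^4 - 676γ^2 + 46656 = 0. So γ is a root of x^4 - 676x^2 + 46656. This polynomial is irreducible over Q: it has no rational root (each ±√61 ± √277 is irrational), and any factorization into two quadratics over Q would force √(16897) ∈ Q (pairing opposite roots) or √61, √277 ∈ Q (other pairings), all impossible. Hence [Q(γ):Q] = 4 = [Q(√61, √277):Q], so Q(γ) = Q(√61, √277).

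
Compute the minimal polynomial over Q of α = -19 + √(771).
m_α(x) = x^2 + 38x - 410

From α + 19 = √(771), squaring gives (α + 19)^2 = 771, i.e. α^2 + 38α + 361 = 771, so α^2 + 38α - 410 = 0. The discriminant of x^2 + 38x - 410 is (38)^2 - 4·(-410) = 1444 + 1640 = 3084, and 4·(771) is not a perfect square in Q since 771 is squarefree and ≠ 1. Hence x^2 + 38x - 410 is irreducible over Q and is the minimal polynomial of α.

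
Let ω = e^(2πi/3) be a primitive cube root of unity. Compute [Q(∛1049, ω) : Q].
[Q(∛1049, ω) : Q] = 6

[Q(∛1049):Q] = 3 (min poly x^3 - 1049, irreducible since 1049 is not a perfect cube). [Q(ω):Q] = 2 (min poly x^2 + x + 1). Since Q(∛1049) ⊂ R and ω ∉ R, we have ω ∉ Q(∛1049), so x^2 + x + 1 remains irreducible over Q(∛1049) and [Q(∛1049, ω) : Q(∛1049)] = 2. By the tower law, [Q(∛1049, ω) : Q] = 3 · 2 = 6. (In fact Q(∛1049, ω) is the splitting field of x^3 - 1049 over Q.)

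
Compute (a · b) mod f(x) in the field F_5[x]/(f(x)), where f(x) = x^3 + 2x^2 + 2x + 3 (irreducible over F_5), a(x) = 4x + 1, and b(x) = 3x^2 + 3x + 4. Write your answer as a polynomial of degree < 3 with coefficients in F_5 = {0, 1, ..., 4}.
a · b ≡ x^2 + 3 (mod f(x))

Multiply in F_5[x]: a(x)·b(x) = (4x + 1)·(3x^2 + 3x + 4) = 2x^3 + 4x + 4. This has degree ≥ 3, so divide by f(x) over F_5: 2x^3 + 4x + 4 = (2)·(x^3 + 2x^2 + 2x + 3) + (x^2 + 3). Hence a·b ≡ x^2 + 3 (mod f). (F_5[x]/(f) is a field with 5^3 = 125 elements since f is irreducible of degree 3.)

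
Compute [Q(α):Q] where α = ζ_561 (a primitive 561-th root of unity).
[Q(α):Q] = 320

The minimal polynomial of ζ_561 over Q is the 561-th cyclotomic polynomial Φ_561(x), which is irreducible over Q and has degree φ(561) = 320. Hence [Q(α):Q] = φ(561) = 320.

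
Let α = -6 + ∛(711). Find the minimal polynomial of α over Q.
m_α(x) = x^3 + 18x^2 + 108x - 495

Set β = α + 6 = ∛(711), so β^3 = 711. Then (α + 6)^3 - 711 = 0, i.e. α is a root of g(x) = (x + 6)^3 - 711 = x^3 + 18x^2 + 108x - 495. Since g(x) = h(x + 6) where h(x) = x^3 - 711, and h is irreducible over Q (because 711 is not a perfect cube, so h has no rational root, and a monic cubic with no rational root is irreducible), g is also irreducible (irreducibility is preserved under the substitution x → x + 6). Hence m_α(x) = x^3 + 18x^2 + 108x - 495.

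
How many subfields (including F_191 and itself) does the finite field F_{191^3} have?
F_{191^3} has 2 subfields

The subfields of F_{p^n} are exactly the fields F_{p^d} for d | n (each is the fixed field of the unique index-d subgroup of Gal(F_{p^n}/F_p) ≅ Z/nZ). The divisors of n = 3 are {1, 3}, giving 2 subfields: F_{191^1}, F_{191^3}.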